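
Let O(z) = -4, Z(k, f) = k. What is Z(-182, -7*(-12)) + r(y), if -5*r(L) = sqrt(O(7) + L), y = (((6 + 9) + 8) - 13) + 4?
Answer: -182 - sqrt(10)/5 ≈ -182.63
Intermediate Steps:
y = 14 (y = ((15 + 8) - 13) + 4 = (23 - 13) + 4 = 10 + 4 = 14)
r(L) = -sqrt(-4 + L)/5
Z(-182, -7*(-12)) + r(y) = -182 - sqrt(-4 + 14)/5 = -182 - sqrt(10)/5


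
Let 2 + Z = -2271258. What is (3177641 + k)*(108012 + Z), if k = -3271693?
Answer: 203457800896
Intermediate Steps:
Z = -2271260 (Z = -2 - 2271258 = -2271260)
(3177641 + k)*(108012 + Z) = (3177641 - 3271693)*(108012 - 2271260) = -94052*(-2163248) = 203457800896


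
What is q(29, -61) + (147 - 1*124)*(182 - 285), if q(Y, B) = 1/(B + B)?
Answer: -289019/122 ≈ -2369.0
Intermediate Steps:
q(Y, B) = 1/(2*B)
q(29, -61) + (147 - 1*124)*(182 - 285) = (1/2)/(-61) + (147 - 1*124)*(182 - 285) = (1/2)*(-1/61) + (147 - 124)*(-103) = -1/122 + 23*(-103) = -1/122 - 2369 = -289019/122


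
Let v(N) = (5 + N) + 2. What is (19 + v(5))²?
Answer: 961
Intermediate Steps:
v(N) = 7 + N
(19 + v(5))² = (19 + (7 + 5))² = (19 + 12)² = 31² = 961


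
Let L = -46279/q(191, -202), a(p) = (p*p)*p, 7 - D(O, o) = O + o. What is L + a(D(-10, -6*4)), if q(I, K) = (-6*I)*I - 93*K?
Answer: 13791138379/200100 ≈ 68921.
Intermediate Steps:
q(I, K) = -93*K - 6*I² (q(I, K) = -6*I² - 93*K = -93*K - 6*I²)
D(O, o) = 7 - O - o (D(O, o) = 7 - (O + o) = 7 + (-O - o) = 7 - O - o)
a(p) = p³ (a(p) = p²*p = p³)
L = 46279/200100 (L = -46279/(-93*(-202) - 6*191²) = -46279/(18786 - 6*36481) = -46279/(18786 - 218886) = -46279/(-200100) = -46279*(-1/200100) = 46279/200100 ≈ 0.23128)
L + a(D(-10, -6*4)) = 46279/200100 + (7 - 1*(-10) - (-6)*4)³ = 46279/200100 + (7 + 10 - 1*(-24))³ = 46279/200100 + (7 + 10 + 24)³ = 46279/200100 + 41³ = 46279/200100 + 68921 = 13791138379/200100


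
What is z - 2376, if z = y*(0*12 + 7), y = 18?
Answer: -2250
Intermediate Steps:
z = 126 (z = 18*(0*12 + 7) = 18*(0 + 7) = 18*7 = 126)
z - 2376 = 126 - 2376 = -2250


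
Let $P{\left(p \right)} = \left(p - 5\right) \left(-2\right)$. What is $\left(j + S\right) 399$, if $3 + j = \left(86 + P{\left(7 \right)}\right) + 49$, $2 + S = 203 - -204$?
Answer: $212667$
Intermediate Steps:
$S = 405$ ($S = -2 + \left(203 - -204\right) = -2 + \left(203 + 204\right) = -2 + 407 = 405$)
$P{\left(p \right)} = 10 - 2 p$ ($P{\left(p \right)} = \left(-5 + p\right) \left(-2\right) = 10 - 2 p$)
$j = 128$ ($j = -3 + \left(\left(86 + \left(10 - 14\right)\right) + 49\right) = -3 + \left(\left(86 - 4\right) + 49\right) = -3 + \left(82 + 49\right) = -3 + 131 = 128$)
$\left(j + S\right) 399 = \left(128 + 405\right) 399 = 533 \cdot 399 = 212667$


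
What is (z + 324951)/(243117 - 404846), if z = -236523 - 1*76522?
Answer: -11906/161729 ≈ -0.073617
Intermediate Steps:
z = -313045 (z = -236523 - 76522 = -313045)
(z + 324951)/(243117 - 404846) = (-313045 + 324951)/(243117 - 404846) = 11906/(-161729) = 11906*(-1/161729) = -11906/161729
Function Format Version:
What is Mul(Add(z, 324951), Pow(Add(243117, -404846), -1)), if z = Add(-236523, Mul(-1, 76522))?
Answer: Rational(-11906, 161729) ≈ -0.073617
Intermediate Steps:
z = -313045 (z = Add(-236523, -76522) = -313045)
Mul(Add(z, 324951), Pow(Add(243117, -404846), -1)) = Mul(Add(-313045, 324951), Pow(Add(243117, -404846), -1)) = Mul(11906, Pow(-161729, -1)) = Mul(11906, Rational(-1, 161729)) = Rational(-11906, 161729)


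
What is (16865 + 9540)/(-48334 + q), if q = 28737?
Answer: -26405/19597 ≈ -1.3474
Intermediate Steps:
(16865 + 9540)/(-48334 + q) = (16865 + 9540)/(-48334 + 28737) = 26405/(-19597) = 26405*(-1/19597) = -26405/19597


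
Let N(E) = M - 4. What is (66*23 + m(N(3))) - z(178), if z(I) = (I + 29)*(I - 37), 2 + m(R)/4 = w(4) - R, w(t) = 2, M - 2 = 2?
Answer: -27669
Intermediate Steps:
M = 4 (M = 2 + 2 = 4)
N(E) = 0 (N(E) = 4 - 4 = 0)
m(R) = -4*R (m(R) = -8 + 4*(2 - R) = -8 + (8 - 4*R) = -4*R)
z(I) = (-37 + I)*(29 + I) (z(I) = (29 + I)*(-37 + I) = (-37 + I)*(29 + I))
(66*23 + m(N(3))) - z(178) = (66*23 - 4*0) - (-1073 + 178**2 - 8*178) = (1518 + 0) - (-1073 + 31684 - 1424) = 1518 - 1*29187 = 1518 - 29187 = -27669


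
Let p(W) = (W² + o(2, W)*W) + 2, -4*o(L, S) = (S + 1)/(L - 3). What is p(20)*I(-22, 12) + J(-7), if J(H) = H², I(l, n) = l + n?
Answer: -5021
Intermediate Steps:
o(L, S) = -(1 + S)/(4*(-3 + L)) (o(L, S) = -(S + 1)/(4*(L - 3)) = -(1 + S)/(4*(-3 + L)))
p(W) = 2 + W² + W*(¼ + W/4) (p(W) = (W² + ((-1 - W)/(4*(-3 + 2)))*W) + 2 = (W² + ((¼)*(-1 - W)/(-1))*W) + 2 = (W² + ((¼)*(-1)*(-1 - W))*W) + 2 = (W² + (¼ + W/4)*W) + 2 = (W² + W*(¼ + W/4)) + 2 = 2 + W² + W*(¼ + W/4))
p(20)*I(-22, 12) + J(-7) = (2 + (¼)*20 + (5/4)*20²)*(-22 + 12) + (-7)² = (2 + 5 + (5/4)*400)*(-10) + 49 = (2 + 5 + 500)*(-10) + 49 = 507*(-10) + 49 = -5070 + 49 = -5021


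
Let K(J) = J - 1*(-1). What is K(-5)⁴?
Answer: 256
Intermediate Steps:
K(J) = 1 + J (K(J) = J + 1 = 1 + J)
K(-5)⁴ = (1 - 5)⁴ = (-4)⁴ = 256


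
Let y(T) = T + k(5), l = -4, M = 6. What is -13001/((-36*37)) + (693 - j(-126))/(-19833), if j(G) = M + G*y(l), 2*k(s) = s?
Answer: 85728499/8805852 ≈ 9.7354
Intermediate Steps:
k(s) = s/2
y(T) = 5/2 + T (y(T) = T + (½)*5 = T + 5/2 = 5/2 + T)
j(G) = 6 - 3*G/2 (j(G) = 6 + G*(5/2 - 4) = 6 + G*(-3/2) = 6 - 3*G/2)
-13001/((-36*37)) + (693 - j(-126))/(-19833) = -13001/((-36*37)) + (693 - (6 - 3/2*(-126)))/(-19833) = -13001/(-1332) + (693 - (6 + 189))*(-1/19833) = -13001*(-1/1332) + (693 - 1*195)*(-1/19833) = 13001/1332 + (693 - 195)*(-1/19833) = 13001/1332 + 498*(-1/19833) = 13001/1332 - 166/6611 = 85728499/8805852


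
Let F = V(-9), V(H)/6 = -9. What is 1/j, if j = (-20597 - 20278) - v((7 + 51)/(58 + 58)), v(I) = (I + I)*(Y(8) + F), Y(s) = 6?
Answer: -1/40827 ≈ -2.4494e-5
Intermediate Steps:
V(H) = -54 (V(H) = 6*(-9) = -54)
F = -54
v(I) = -96*I (v(I) = (I + I)*(6 - 54) = (2*I)*(-48) = -96*I)
j = -40827 (j = (-20597 - 20278) - (-96)*(7 + 51)/(58 + 58) = -40875 - (-96)*58/116 = -40875 - (-96)*58*(1/116) = -40875 - (-96)/2 = -40875 - 1*(-48) = -40875 + 48 = -40827)
1/j = 1/(-40827) = -1/40827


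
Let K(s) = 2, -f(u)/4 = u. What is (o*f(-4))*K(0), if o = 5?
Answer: 160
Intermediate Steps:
f(u) = -4*u
(o*f(-4))*K(0) = (5*(-4*(-4)))*2 = (5*16)*2 = 80*2 = 160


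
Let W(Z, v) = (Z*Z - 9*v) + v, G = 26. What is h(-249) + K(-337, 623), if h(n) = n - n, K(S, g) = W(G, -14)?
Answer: 788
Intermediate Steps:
W(Z, v) = Z² - 8*v (W(Z, v) = (Z² - 9*v) + v = Z² - 8*v)
K(S, g) = 788 (K(S, g) = 26² - 8*(-14) = 676 + 112 = 788)
h(n) = 0
h(-249) + K(-337, 623) = 0 + 788 = 788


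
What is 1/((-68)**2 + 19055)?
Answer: 1/23679 ≈ 4.2232e-5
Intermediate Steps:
1/((-68)**2 + 19055) = 1/(4624 + 19055) = 1/23679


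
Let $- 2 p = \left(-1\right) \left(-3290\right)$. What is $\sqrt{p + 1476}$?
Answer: $13 i \approx 13.0 i$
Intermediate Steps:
$p = -1645$ ($p = - \frac{\left(-1\right) \left(-3290\right)}{2} = \left(- \frac{1}{2}\right) 3290 = -1645$)
$\sqrt{p + 1476} = \sqrt{-1645 + 1476} = \sqrt{-169} = 13 i$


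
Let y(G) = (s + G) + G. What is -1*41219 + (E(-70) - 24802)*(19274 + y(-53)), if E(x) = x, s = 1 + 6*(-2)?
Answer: -476514123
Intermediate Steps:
s = -11 (s = 1 - 12 = -11)
y(G) = -11 + 2*G (y(G) = (-11 + G) + G = -11 + 2*G)
-1*41219 + (E(-70) - 24802)*(19274 + y(-53)) = -1*41219 + (-70 - 24802)*(19274 + (-11 + 2*(-53))) = -41219 - 24872*(19274 + (-11 - 106)) = -41219 - 24872*(19274 - 117) = -41219 - 24872*19157 = -41219 - 476472904 = -476514123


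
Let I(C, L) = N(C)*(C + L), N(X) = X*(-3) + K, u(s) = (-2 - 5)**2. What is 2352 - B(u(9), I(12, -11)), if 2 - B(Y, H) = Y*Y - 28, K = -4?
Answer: 4723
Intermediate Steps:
u(s) = 49 (u(s) = (-7)**2 = 49)
N(X) = -4 - 3*X (N(X) = X*(-3) - 4 = -3*X - 4 = -4 - 3*X)
I(C, L) = (-4 - 3*C)*(C + L)
B(Y, H) = 30 - Y**2 (B(Y, H) = 2 - (Y*Y - 28) = 2 - (Y**2 - 28) = 2 - (-28 + Y**2) = 2 + (28 - Y**2) = 30 - Y**2)
2352 - B(u(9), I(12, -11)) = 2352 - (30 - 1*49**2) = 2352 - (30 - 1*2401) = 2352 - (30 - 2401) = 2352 - 1*(-2371) = 2352 + 2371 = 4723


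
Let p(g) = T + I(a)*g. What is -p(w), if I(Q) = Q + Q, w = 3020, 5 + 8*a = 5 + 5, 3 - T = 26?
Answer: -3752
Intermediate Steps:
T = -23 (T = 3 - 1*26 = 3 - 26 = -23)
a = 5/8 (a = -5/8 + (5 + 5)/8 = -5/8 + (⅛)*10 = -5/8 + 5/4 = 5/8 ≈ 0.62500)
I(Q) = 2*Q
p(g) = -23 + 5*g/4 (p(g) = -23 + (2*(5/8))*g = -23 + 5*g/4)
-p(w) = -(-23 + (5/4)*3020) = -(-23 + 3775) = -1*3752 = -3752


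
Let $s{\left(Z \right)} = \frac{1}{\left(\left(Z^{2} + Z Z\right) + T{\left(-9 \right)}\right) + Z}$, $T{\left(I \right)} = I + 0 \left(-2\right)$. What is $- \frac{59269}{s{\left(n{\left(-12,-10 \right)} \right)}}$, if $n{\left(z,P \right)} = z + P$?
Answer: $-55535053$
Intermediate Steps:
$n{\left(z,P \right)} = P + z$
$T{\left(I \right)} = I$ ($T{\left(I \right)} = I + 0 = I$)
$s{\left(Z \right)} = \frac{1}{-9 + Z + 2 Z^{2}}$ ($s{\left(Z \right)} = \frac{1}{\left(\left(Z^{2} + Z Z\right) - 9\right) + Z} = \frac{1}{\left(\left(Z^{2} + Z^{2}\right) - 9\right) + Z} = \frac{1}{\left(2 Z^{2} - 9\right) + Z} = \frac{1}{\left(-9 + 2 Z^{2}\right) + Z} = \frac{1}{-9 + Z + 2 Z^{2}}$)
$- \frac{59269}{s{\left(n{\left(-12,-10 \right)} \right)}} = - \frac{59269}{\frac{1}{-9 - 22 + 2 \left(-10 - 12\right)^{2}}} = - \frac{59269}{\frac{1}{-9 - 22 + 2 \left(-22\right)^{2}}} = - \frac{59269}{\frac{1}{-9 - 22 + 2 \cdot 484}} = - \frac{59269}{\frac{1}{-9 - 22 + 968}} = - \frac{59269}{\frac{1}{937}} = - 59269 \frac{1}{\frac{1}{937}} = \left(-59269\right) 937 = -55535053$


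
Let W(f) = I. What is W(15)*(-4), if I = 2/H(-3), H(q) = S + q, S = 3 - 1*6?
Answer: 4/3 ≈ 1.3333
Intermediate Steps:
S = -3 (S = 3 - 6 = -3)
H(q) = -3 + q
I = -⅓ (I = 2/(-3 - 3) = 2/(-6) = 2*(-⅙) = -⅓ ≈ -0.33333)
W(f) = -⅓
W(15)*(-4) = -⅓*(-4) = 4/3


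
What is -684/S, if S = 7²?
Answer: -684/49 ≈ -13.959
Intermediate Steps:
S = 49
-684/S = -684/49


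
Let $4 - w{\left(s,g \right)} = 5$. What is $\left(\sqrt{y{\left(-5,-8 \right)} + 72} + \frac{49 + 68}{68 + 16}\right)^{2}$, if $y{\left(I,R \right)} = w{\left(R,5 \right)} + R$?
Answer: $\frac{50913}{784} + \frac{117 \sqrt{7}}{14} \approx 87.051$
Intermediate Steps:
$w{\left(s,g \right)} = -1$ ($w{\left(s,g \right)} = 4 - 5 = -1$)
$y{\left(I,R \right)} = -1 + R$
$\left(\sqrt{y{\left(-5,-8 \right)} + 72} + \frac{49 + 68}{68 + 16}\right)^{2} = \left(\sqrt{\left(-1 - 8\right) + 72} + \frac{49 + 68}{68 + 16}\right)^{2} = \left(\sqrt{-9 + 72} + \frac{117}{84}\right)^{2} = \left(\sqrt{63} + 117 \cdot \frac{1}{84}\right)^{2} = \left(3 \sqrt{7} + \frac{39}{28}\right)^{2} = \left(\frac{39}{28} + 3 \sqrt{7}\right)^{2}$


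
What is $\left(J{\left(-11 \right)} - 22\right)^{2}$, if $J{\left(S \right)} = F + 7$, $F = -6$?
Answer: $441$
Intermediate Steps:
$J{\left(S \right)} = 1$ ($J{\left(S \right)} = -6 + 7 = 1$)
$\left(J{\left(-11 \right)} - 22\right)^{2} = \left(1 - 22\right)^{2} = \left(-21\right)^{2} = 441$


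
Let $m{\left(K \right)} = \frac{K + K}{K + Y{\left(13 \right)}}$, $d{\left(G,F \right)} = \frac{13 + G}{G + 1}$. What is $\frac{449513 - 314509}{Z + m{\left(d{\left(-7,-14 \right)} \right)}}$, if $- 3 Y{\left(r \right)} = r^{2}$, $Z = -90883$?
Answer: $- \frac{11610344}{7815935} \approx -1.4855$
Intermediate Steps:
$Y{\left(r \right)} = - \frac{r^{2}}{3}$
$d{\left(G,F \right)} = \frac{13 + G}{1 + G}$
$m{\left(K \right)} = \frac{2 K}{- \frac{169}{3} + K}$ ($m{\left(K \right)} = \frac{K + K}{K - \frac{13^{2}}{3}} = \frac{2 K}{K - \frac{169}{3}} = \frac{2 K}{- \frac{169}{3} + K}$)
$\frac{449513 - 314509}{Z + m{\left(d{\left(-7,-14 \right)} \right)}} = \frac{449513 - 314509}{-90883 + \frac{6 \frac{13 - 7}{1 - 7}}{-169 + 3 \frac{13 - 7}{1 - 7}}} = \frac{135004}{-90883 + \frac{6 \frac{1}{-6} \cdot 6}{-169 + 3 \frac{1}{-6} \cdot 6}} = \frac{135004}{-90883 + \frac{6 \left(\left(- \frac{1}{6}\right) 6\right)}{-169 + 3 \left(\left(- \frac{1}{6}\right) 6\right)}} = \frac{135004}{-90883 + 6 \left(-1\right) \frac{1}{-169 + 3 \left(-1\right)}} = \frac{135004}{-90883 + 6 \left(-1\right) \frac{1}{-169 - 3}} = \frac{135004}{-90883 + 6 \left(-1\right) \frac{1}{-172}} = \frac{135004}{-90883 + 6 \left(-1\right) \left(- \frac{1}{172}\right)} = \frac{135004}{-90883 + \frac{3}{86}} = \frac{135004}{- \frac{7815935}{86}} = 135004 \left(- \frac{86}{7815935}\right) = - \frac{11610344}{7815935}$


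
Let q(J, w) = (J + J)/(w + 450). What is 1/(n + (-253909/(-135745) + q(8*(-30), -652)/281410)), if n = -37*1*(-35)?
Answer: 385820004545/500358579713724 ≈ 0.00077109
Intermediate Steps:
q(J, w) = 2*J/(450 + w) (q(J, w) = (2*J)/(450 + w) = 2*J/(450 + w))
n = 1295 (n = -37*(-35) = 1295)
1/(n + (-253909/(-135745) + q(8*(-30), -652)/281410)) = 1/(1295 + (-253909/(-135745) + (2*(8*(-30))/(450 - 652))/281410)) = 1/(1295 + (-253909*(-1/135745) + (2*(-240)/(-202))*(1/281410))) = 1/(1295 + (253909/135745 + (2*(-240)*(-1/202))*(1/281410))) = 1/(1295 + (253909/135745 + (240/101)*(1/281410))) = 1/(1295 + (253909/135745 + 24/2842241)) = 1/(1295 + 721673827949/385820004545) = 1/(500358579713724/385820004545) = 385820004545/500358579713724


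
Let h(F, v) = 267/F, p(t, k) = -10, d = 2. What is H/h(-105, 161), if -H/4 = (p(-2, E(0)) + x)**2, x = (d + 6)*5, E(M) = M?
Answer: 126000/89 ≈ 1415.7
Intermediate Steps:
x = 40 (x = (2 + 6)*5 = 8*5 = 40)
H = -3600 (H = -4*(-10 + 40)**2 = -4*30**2 = -4*900 = -3600)
H/h(-105, 161) = -3600/(267/(-105)) = -3600/(267*(-1/105)) = -3600/(-89/35) = -3600*(-35/89) = 126000/89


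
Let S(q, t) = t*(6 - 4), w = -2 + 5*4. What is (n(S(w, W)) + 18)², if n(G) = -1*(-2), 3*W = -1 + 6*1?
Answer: 400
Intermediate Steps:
W = 5/3 (W = (-1 + 6*1)/3 = (-1 + 6)/3 = (⅓)*5 = 5/3 ≈ 1.6667)
w = 18 (w = -2 + 20 = 18)
S(q, t) = 2*t (S(q, t) = t*2 = 2*t)
n(G) = 2
(n(S(w, W)) + 18)² = (2 + 18)² = 20² = 400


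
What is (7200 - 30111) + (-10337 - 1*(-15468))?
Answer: -17780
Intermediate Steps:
(7200 - 30111) + (-10337 - 1*(-15468)) = -22911 + (-10337 + 15468) = -22911 + 5131 = -17780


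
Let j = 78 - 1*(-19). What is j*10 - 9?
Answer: 961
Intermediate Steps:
j = 97 (j = 78 + 19 = 97)
j*10 - 9 = 97*10 - 9 = 970 - 9 = 961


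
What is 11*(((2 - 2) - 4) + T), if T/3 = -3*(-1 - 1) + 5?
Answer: 319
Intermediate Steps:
T = 33 (T = 3*(-3*(-1 - 1) + 5) = 3*(-3*(-2) + 5) = 3*(6 + 5) = 3*11 = 33)
11*(((2 - 2) - 4) + T) = 11*(((2 - 2) - 4) + 33) = 11*((0 - 4) + 33) = 11*(-4 + 33) = 11*29 = 319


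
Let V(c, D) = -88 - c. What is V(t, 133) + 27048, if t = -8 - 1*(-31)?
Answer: 26937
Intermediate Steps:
t = 23 (t = -8 + 31 = 23)
V(t, 133) + 27048 = (-88 - 1*23) + 27048 = (-88 - 23) + 27048 = -111 + 27048 = 26937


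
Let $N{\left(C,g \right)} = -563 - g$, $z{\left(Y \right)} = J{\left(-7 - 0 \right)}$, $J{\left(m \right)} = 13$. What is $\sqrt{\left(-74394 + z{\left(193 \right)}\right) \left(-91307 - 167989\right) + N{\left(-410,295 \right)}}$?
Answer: $3 \sqrt{2142966102} \approx 1.3888 \cdot 10^{5}$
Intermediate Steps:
$z{\left(Y \right)} = 13$
$\sqrt{\left(-74394 + z{\left(193 \right)}\right) \left(-91307 - 167989\right) + N{\left(-410,295 \right)}} = \sqrt{\left(-74394 + 13\right) \left(-91307 - 167989\right) - 858} = \sqrt{\left(-74381\right) \left(-259296\right) - 858} = \sqrt{19286695776 - 858} = \sqrt{19286694918} = 3 \sqrt{2142966102}$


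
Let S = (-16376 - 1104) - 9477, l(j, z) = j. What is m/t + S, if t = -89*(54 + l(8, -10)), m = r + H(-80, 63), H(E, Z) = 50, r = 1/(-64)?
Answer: -9519921663/353152 ≈ -26957.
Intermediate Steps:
r = -1/64 ≈ -0.015625
m = 3199/64 (m = -1/64 + 50 = 3199/64 ≈ 49.984)
t = -5518 (t = -89*(54 + 8) = -89*62 = -5518)
S = -26957 (S = -17480 - 9477 = -26957)
m/t + S = (3199/64)/(-5518) - 26957 = (3199/64)*(-1/5518) - 26957 = -3199/353152 - 26957 = -9519921663/353152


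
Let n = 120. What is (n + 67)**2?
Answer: 34969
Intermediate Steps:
(n + 67)**2 = (120 + 67)**2 = 187**2 = 34969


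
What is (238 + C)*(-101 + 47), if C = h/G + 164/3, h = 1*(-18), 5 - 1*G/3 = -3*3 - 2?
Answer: -63135/4 ≈ -15784.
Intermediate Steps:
G = 48 (G = 15 - 3*(-3*3 - 2) = 15 - 3*(-9 - 2) = 15 - 3*(-11) = 15 + 33 = 48)
h = -18
C = 1303/24 (C = -18/48 + 164/3 = -18*1/48 + 164*(1/3) = -3/8 + 164/3 = 1303/24 ≈ 54.292)
(238 + C)*(-101 + 47) = (238 + 1303/24)*(-101 + 47) = (7015/24)*(-54) = -63135/4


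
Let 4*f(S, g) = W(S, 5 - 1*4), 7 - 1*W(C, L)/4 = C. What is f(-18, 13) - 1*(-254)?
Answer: 279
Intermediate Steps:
W(C, L) = 28 - 4*C
f(S, g) = 7 - S (f(S, g) = (28 - 4*S)/4 = 7 - S)
f(-18, 13) - 1*(-254) = (7 - 1*(-18)) - 1*(-254) = (7 + 18) + 254 = 25 + 254 = 279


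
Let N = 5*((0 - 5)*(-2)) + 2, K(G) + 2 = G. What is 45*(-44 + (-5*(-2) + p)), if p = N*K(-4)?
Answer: -15570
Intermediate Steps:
K(G) = -2 + G
N = 52 (N = 5*(-5*(-2)) + 2 = 5*10 + 2 = 50 + 2 = 52)
p = -312 (p = 52*(-2 - 4) = 52*(-6) = -312)
45*(-44 + (-5*(-2) + p)) = 45*(-44 + (-5*(-2) - 312)) = 45*(-44 + (10 - 312)) = 45*(-44 - 302) = 45*(-346) = -15570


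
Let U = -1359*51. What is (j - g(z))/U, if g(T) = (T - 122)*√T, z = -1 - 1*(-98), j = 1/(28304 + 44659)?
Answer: -1/5056992567 - 25*√97/69309 ≈ -0.0035525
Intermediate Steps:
j = 1/72963 ≈ 1.3706e-5
z = 97 (z = -1 + 98 = 97)
g(T) = √T*(-122 + T) (g(T) = (-122 + T)*√T = √T*(-122 + T))
U = -69309
(j - g(z))/U = (1/72963 - √97*(-122 + 97))/(-69309) = (1/72963 - √97*(-25))*(-1/69309) = (1/72963 - (-25)*√97)*(-1/69309) = (1/72963 + 25*√97)*(-1/69309) = -1/5056992567 - 25*√97/69309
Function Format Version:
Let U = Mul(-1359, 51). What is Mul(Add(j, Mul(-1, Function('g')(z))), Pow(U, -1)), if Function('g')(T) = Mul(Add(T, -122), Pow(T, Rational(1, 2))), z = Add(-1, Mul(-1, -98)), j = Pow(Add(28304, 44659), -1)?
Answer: Add(Rational(-1, 5056992567), Mul(Rational(-25, 69309), Pow(97, Rational(1, 2)))) ≈ -0.0035525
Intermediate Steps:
j = Rational(1, 72963) (j = Pow(72963, -1) = Rational(1, 72963) ≈ 1.3706e-5)
z = 97 (z = Add(-1, 98) = 97)
Function('g')(T) = Mul(Pow(T, Rational(1, 2)), Add(-122, T)) (Function('g')(T) = Mul(Add(-122, T), Pow(T, Rational(1, 2))) = Mul(Pow(T, Rational(1, 2)), Add(-122, T)))
U = -69309
Mul(Add(j, Mul(-1, Function('g')(z))), Pow(U, -1)) = Mul(Add(Rational(1, 72963), Mul(-1, Mul(Pow(97, Rational(1, 2)), Add(-122, 97)))), Pow(-69309, -1)) = Mul(Add(Rational(1, 72963), Mul(-1, Mul(Pow(97, Rational(1, 2)), -25))), Rational(-1, 69309)) = Mul(Add(Rational(1, 72963), Mul(-1, Mul(-25, Pow(97, Rational(1, 2))))), Rational(-1, 69309)) = Mul(Add(Rational(1, 72963), Mul(25, Pow(97, Rational(1, 2)))), Rational(-1, 69309)) = Add(Rational(-1, 5056992567), Mul(Rational(-25, 69309), Pow(97, Rational(1, 2))))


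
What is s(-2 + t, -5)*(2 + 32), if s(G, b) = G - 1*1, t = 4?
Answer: 34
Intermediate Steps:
s(G, b) = -1 + G (s(G, b) = G - 1 = -1 + G)
s(-2 + t, -5)*(2 + 32) = (-1 + (-2 + 4))*(2 + 32) = (-1 + 2)*34 = 1*34 = 34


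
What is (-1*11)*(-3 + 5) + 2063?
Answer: 2041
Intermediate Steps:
(-1*11)*(-3 + 5) + 2063 = -11*2 + 2063 = -22 + 2063 = 2041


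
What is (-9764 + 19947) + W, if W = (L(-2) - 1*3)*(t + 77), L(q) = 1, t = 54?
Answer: 9921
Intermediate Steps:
W = -262 (W = (1 - 1*3)*(54 + 77) = (1 - 3)*131 = -2*131 = -262)
(-9764 + 19947) + W = (-9764 + 19947) - 262 = 10183 - 262 = 9921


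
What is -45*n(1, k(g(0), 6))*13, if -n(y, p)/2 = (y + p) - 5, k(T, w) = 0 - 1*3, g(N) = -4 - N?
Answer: -8190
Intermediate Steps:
k(T, w) = -3 (k(T, w) = 0 - 3 = -3)
n(y, p) = 10 - 2*p - 2*y (n(y, p) = -2*((y + p) - 5) = -2*((p + y) - 5) = -2*(-5 + p + y) = 10 - 2*p - 2*y)
-45*n(1, k(g(0), 6))*13 = -45*(10 - 2*(-3) - 2*1)*13 = -45*(10 + 6 - 2)*13 = -45*14*13 = -630*13 = -8190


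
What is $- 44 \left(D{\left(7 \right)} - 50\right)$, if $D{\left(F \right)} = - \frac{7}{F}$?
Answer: $2244$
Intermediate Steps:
$- 44 \left(D{\left(7 \right)} - 50\right) = - 44 \left(- \frac{7}{7} - 50\right) = - 44 \left(\left(-7\right) \frac{1}{7} - 50\right) = - 44 \left(-1 - 50\right) = \left(-44\right) \left(-51\right) = 2244$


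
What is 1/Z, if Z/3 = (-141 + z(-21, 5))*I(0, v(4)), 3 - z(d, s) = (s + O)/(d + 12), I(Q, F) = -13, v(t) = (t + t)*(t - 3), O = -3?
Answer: 3/16120 ≈ 0.00018610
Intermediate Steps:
v(t) = 2*t*(-3 + t) (v(t) = (2*t)*(-3 + t) = 2*t*(-3 + t))
z(d, s) = 3 - (-3 + s)/(12 + d) (z(d, s) = 3 - (s - 3)/(d + 12) = 3 - (-3 + s)/(12 + d))
Z = 16120/3 (Z = 3*((-141 + (39 - 1*5 + 3*(-21))/(12 - 21))*(-13)) = 3*((-141 + (39 - 5 - 63)/(-9))*(-13)) = 3*((-141 - ⅑*(-29))*(-13)) = 3*((-141 + 29/9)*(-13)) = 3*(-1240/9*(-13)) = 3*(16120/9) = 16120/3 ≈ 5373.3)
1/Z = 1/(16120/3) = 3/16120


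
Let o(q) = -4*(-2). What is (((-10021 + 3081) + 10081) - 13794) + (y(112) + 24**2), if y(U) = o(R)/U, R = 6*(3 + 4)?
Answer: -141077/14 ≈ -10077.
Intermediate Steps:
R = 42 (R = 6*7 = 42)
o(q) = 8
y(U) = 8/U
(((-10021 + 3081) + 10081) - 13794) + (y(112) + 24**2) = (((-10021 + 3081) + 10081) - 13794) + (8/112 + 24**2) = ((-6940 + 10081) - 13794) + (8*(1/112) + 576) = (3141 - 13794) + (1/14 + 576) = -10653 + 8065/14 = -141077/14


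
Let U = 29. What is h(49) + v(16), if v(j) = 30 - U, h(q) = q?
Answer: 50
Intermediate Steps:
v(j) = 1 (v(j) = 30 - 1*29 = 30 - 29 = 1)
h(49) + v(16) = 49 + 1 = 50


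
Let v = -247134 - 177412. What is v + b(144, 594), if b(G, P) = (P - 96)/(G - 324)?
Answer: -12736463/30 ≈ -4.2455e+5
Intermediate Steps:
v = -424546
b(G, P) = (-96 + P)/(-324 + G)
v + b(144, 594) = -424546 + (-96 + 594)/(-324 + 144) = -424546 + 498/(-180) = -424546 - 1/180*498 = -424546 - 83/30 = -12736463/30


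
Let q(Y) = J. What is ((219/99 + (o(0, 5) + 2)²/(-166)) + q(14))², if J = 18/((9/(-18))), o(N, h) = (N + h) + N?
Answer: 34859503849/30008484 ≈ 1161.7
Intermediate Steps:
o(N, h) = h + 2*N
J = -36 (J = 18/((9*(-1/18))) = 18/(-½) = 18*(-2) = -36)
q(Y) = -36
((219/99 + (o(0, 5) + 2)²/(-166)) + q(14))² = ((219/99 + ((5 + 2*0) + 2)²/(-166)) - 36)² = ((219*(1/99) + ((5 + 0) + 2)²*(-1/166)) - 36)² = ((73/33 + (5 + 2)²*(-1/166)) - 36)² = ((73/33 + 7²*(-1/166)) - 36)² = ((73/33 + 49*(-1/166)) - 36)² = ((73/33 - 49/166) - 36)² = (10501/5478 - 36)² = (-186707/5478)² = 34859503849/30008484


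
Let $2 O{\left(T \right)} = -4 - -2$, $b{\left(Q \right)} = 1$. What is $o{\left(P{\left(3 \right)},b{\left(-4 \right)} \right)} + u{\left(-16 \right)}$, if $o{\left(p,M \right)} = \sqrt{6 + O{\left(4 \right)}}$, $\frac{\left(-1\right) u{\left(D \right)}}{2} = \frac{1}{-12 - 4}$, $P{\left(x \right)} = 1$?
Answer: $\frac{1}{8} + \sqrt{5} \approx 2.3611$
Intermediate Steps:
$u{\left(D \right)} = \frac{1}{8}$ ($u{\left(D \right)} = - \frac{2}{-12 - 4} = - \frac{2}{-16} = \left(-2\right) \left(- \frac{1}{16}\right) = \frac{1}{8}$)
$O{\left(T \right)} = -1$ ($O{\left(T \right)} = \frac{-4 - -2}{2} = \frac{-4 + 2}{2} = \frac{1}{2} \left(-2\right) = -1$)
$o{\left(p,M \right)} = \sqrt{5}$ ($o{\left(p,M \right)} = \sqrt{6 - 1} = \sqrt{5}$)
$o{\left(P{\left(3 \right)},b{\left(-4 \right)} \right)} + u{\left(-16 \right)} = \sqrt{5} + \frac{1}{8} = \frac{1}{8} + \sqrt{5}$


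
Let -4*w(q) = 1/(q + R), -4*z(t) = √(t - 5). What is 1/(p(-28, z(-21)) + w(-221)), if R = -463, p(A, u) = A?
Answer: -2736/76607 ≈ -0.035715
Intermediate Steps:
z(t) = -√(-5 + t)/4 (z(t) = -√(t - 5)/4 = -√(-5 + t)/4)
w(q) = -1/(4*(-463 + q)) (w(q) = -1/(4*(q - 463)) = -1/(4*(-463 + q)))
1/(p(-28, z(-21)) + w(-221)) = 1/(-28 - 1/(-1852 + 4*(-221))) = 1/(-28 - 1/(-1852 - 884)) = 1/(-28 - 1/(-2736)) = 1/(-28 - 1*(-1/2736)) = 1/(-28 + 1/2736) = 1/(-76607/2736) = -2736/76607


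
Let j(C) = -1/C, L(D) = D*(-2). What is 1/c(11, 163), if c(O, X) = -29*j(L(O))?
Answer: -22/29 ≈ -0.75862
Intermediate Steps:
L(D) = -2*D
c(O, X) = -29/(2*O) (c(O, X) = -(-29)/((-2*O)) = -(-29)*(-1/(2*O)) = -29/(2*O))
1/c(11, 163) = 1/(-29/2/11) = 1/(-29/2*1/11) = 1/(-29/22) = -22/29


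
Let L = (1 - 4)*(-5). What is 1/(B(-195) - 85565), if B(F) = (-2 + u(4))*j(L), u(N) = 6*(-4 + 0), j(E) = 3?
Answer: -1/85643 ≈ -1.1676e-5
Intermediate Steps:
L = 15 (L = -3*(-5) = 15)
u(N) = -24 (u(N) = 6*(-4) = -24)
B(F) = -78 (B(F) = (-2 - 24)*3 = -26*3 = -78)
1/(B(-195) - 85565) = 1/(-78 - 85565) = 1/(-85643) = -1/85643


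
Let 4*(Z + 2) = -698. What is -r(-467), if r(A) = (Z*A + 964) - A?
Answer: -167713/2 ≈ -83857.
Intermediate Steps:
Z = -353/2 (Z = -2 + (1/4)*(-698) = -2 - 349/2 = -353/2 ≈ -176.50)
r(A) = 964 - 355*A/2 (r(A) = (-353*A/2 + 964) - A = (964 - 353*A/2) - A = 964 - 355*A/2)
-r(-467) = -(964 - 355/2*(-467)) = -(964 + 165785/2) = -1*167713/2 = -167713/2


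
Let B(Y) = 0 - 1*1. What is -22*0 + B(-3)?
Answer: -1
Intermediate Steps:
B(Y) = -1 (B(Y) = 0 - 1 = -1)
-22*0 + B(-3) = -22*0 - 1 = 0 - 1 = -1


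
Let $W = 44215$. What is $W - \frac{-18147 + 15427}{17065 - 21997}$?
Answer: $\frac{54516415}{1233} \approx 44214.0$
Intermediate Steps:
$W - \frac{-18147 + 15427}{17065 - 21997} = 44215 - \frac{-18147 + 15427}{17065 - 21997} = 44215 - - \frac{2720}{-4932} = 44215 - \left(-2720\right) \left(- \frac{1}{4932}\right) = 44215 - \frac{680}{1233} = \frac{54516415}{1233}$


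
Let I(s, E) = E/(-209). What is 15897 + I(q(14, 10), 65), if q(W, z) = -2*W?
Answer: 3322408/209 ≈ 15897.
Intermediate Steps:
I(s, E) = -E/209 (I(s, E) = E*(-1/209) = -E/209)
15897 + I(q(14, 10), 65) = 15897 - 1/209*65 = 15897 - 65/209 = 3322408/209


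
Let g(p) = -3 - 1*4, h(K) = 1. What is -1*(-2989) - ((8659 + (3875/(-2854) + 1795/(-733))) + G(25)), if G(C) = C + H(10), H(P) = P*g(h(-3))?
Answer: -11759435445/2091982 ≈ -5621.2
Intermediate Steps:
g(p) = -7 (g(p) = -3 - 4 = -7)
H(P) = -7*P (H(P) = P*(-7) = -7*P)
G(C) = -70 + C (G(C) = C - 7*10 = C - 70 = -70 + C)
-1*(-2989) - ((8659 + (3875/(-2854) + 1795/(-733))) + G(25)) = -1*(-2989) - ((8659 + (3875/(-2854) + 1795/(-733))) + (-70 + 25)) = 2989 - ((8659 + (3875*(-1/2854) + 1795*(-1/733))) - 45) = 2989 - ((8659 + (-3875/2854 - 1795/733)) - 45) = 2989 - ((8659 - 7963305/2091982) - 45) = 2989 - (18106508833/2091982 - 45) = 2989 - 1*18012369643/2091982 = 2989 - 18012369643/2091982 = -11759435445/2091982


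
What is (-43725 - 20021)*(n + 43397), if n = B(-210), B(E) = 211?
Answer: -2779835568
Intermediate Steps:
n = 211
(-43725 - 20021)*(n + 43397) = (-43725 - 20021)*(211 + 43397) = -63746*43608 = -2779835568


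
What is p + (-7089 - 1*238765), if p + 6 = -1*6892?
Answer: -252752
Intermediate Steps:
p = -6898 (p = -6 - 1*6892 = -6 - 6892 = -6898)
p + (-7089 - 1*238765) = -6898 + (-7089 - 1*238765) = -6898 + (-7089 - 238765) = -6898 - 245854 = -252752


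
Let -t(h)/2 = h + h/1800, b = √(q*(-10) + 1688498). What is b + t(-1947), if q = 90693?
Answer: 1168849/300 + 16*√3053 ≈ 4780.2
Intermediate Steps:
b = 16*√3053 (b = √(90693*(-10) + 1688498) = √(-906930 + 1688498) = √781568 = 16*√3053 ≈ 884.06)
t(h) = -1801*h/900 (t(h) = -2*(h + h/1800) = -1801*h/900)
b + t(-1947) = 16*√3053 - 1801/900*(-1947) = 16*√3053 + 1168849/300 = 1168849/300 + 16*√3053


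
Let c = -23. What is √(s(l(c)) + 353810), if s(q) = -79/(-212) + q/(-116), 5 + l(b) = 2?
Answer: √3343322869210/3074 ≈ 594.82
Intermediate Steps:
l(b) = -3 (l(b) = -5 + 2 = -3)
s(q) = 79/212 - q/116 (s(q) = -79*(-1/212) + q*(-1/116) = 79/212 - q/116)
√(s(l(c)) + 353810) = √((79/212 - 1/116*(-3)) + 353810) = √((79/212 + 3/116) + 353810) = √(1225/3074 + 353810) = √(1087613165/3074) = √3343322869210/3074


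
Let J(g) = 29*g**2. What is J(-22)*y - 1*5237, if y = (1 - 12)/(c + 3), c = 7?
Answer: -103383/5 ≈ -20677.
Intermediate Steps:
y = -11/10 (y = (1 - 12)/(7 + 3) = -11/10 ≈ -1.1000)
J(-22)*y - 1*5237 = (29*(-22)**2)*(-11/10) - 1*5237 = (29*484)*(-11/10) - 5237 = 14036*(-11/10) - 5237 = -77198/5 - 5237 = -103383/5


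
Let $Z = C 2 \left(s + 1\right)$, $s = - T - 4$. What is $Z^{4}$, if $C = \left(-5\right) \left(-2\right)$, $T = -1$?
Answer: $2560000$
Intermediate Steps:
$s = -3$ ($s = \left(-1\right) \left(-1\right) - 4 = 1 - 4 = -3$)
$C = 10$
$Z = -40$ ($Z = 10 \cdot 2 \left(-3 + 1\right) = 10 \cdot 2 \left(-2\right) = 10 \left(-4\right) = -40$)
$Z^{4} = \left(-40\right)^{4} = 2560000$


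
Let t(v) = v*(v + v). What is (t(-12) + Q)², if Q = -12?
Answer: 76176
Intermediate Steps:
t(v) = 2*v² (t(v) = v*(2*v) = 2*v²)
(t(-12) + Q)² = (2*(-12)² - 12)² = (2*144 - 12)² = (288 - 12)² = 276² = 76176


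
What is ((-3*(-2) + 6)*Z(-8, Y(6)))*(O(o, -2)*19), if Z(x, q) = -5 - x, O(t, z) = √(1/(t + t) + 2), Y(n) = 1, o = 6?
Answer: 570*√3 ≈ 987.27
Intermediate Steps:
O(t, z) = √(2 + 1/(2*t)) (O(t, z) = √(1/(2*t) + 2) = √(2 + 1/(2*t)))
((-3*(-2) + 6)*Z(-8, Y(6)))*(O(o, -2)*19) = ((-3*(-2) + 6)*(-5 - 1*(-8)))*((√(8 + 2/6)/2)*19) = ((6 + 6)*(-5 + 8))*((√(8 + 2*(⅙))/2)*19) = (12*3)*((√(8 + ⅓)/2)*19) = 36*((√(25/3)/2)*19) = 36*(((5*√3/3)/2)*19) = 36*((5*√3/6)*19) = 36*(95*√3/6) = 570*√3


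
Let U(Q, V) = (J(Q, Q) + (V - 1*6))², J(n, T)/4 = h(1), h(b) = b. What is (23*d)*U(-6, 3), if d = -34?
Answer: -782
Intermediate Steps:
J(n, T) = 4 (J(n, T) = 4*1 = 4)
U(Q, V) = (-2 + V)² (U(Q, V) = (4 + (V - 1*6))² = (4 + (V - 6))² = (4 + (-6 + V))² = (-2 + V)²)
(23*d)*U(-6, 3) = (23*(-34))*(-2 + 3)² = -782*1² = -782*1 = -782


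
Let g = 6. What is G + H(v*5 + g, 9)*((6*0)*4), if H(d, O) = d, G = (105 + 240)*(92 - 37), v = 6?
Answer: 18975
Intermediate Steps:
G = 18975 (G = 345*55 = 18975)
G + H(v*5 + g, 9)*((6*0)*4) = 18975 + (6*5 + 6)*((6*0)*4) = 18975 + (30 + 6)*(0*4) = 18975 + 36*0 = 18975 + 0 = 18975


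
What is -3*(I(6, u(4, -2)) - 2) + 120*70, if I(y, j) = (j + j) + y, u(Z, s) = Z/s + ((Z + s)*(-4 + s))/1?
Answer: 8472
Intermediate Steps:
u(Z, s) = Z/s + (-4 + s)*(Z + s) (u(Z, s) = Z/s + ((-4 + s)*(Z + s))*1 = Z/s + (-4 + s)*(Z + s))
I(y, j) = y + 2*j (I(y, j) = 2*j + y = y + 2*j)
-3*(I(6, u(4, -2)) - 2) + 120*70 = -3*((6 + 2*((-2)**2 - 4*4 - 4*(-2) + 4*(-2) + 4/(-2))) - 2) + 120*70 = -3*((6 + 2*(4 - 16 + 8 - 8 + 4*(-1/2))) - 2) + 8400 = -3*((6 + 2*(4 - 16 + 8 - 8 - 2)) - 2) + 8400 = -3*((6 + 2*(-14)) - 2) + 8400 = -3*((6 - 28) - 2) + 8400 = -3*(-22 - 2) + 8400 = -3*(-24) + 8400 = 72 + 8400 = 8472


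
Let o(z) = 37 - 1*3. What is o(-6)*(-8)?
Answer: -272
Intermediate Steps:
o(z) = 34 (o(z) = 37 - 3 = 34)
o(-6)*(-8) = 34*(-8) = -272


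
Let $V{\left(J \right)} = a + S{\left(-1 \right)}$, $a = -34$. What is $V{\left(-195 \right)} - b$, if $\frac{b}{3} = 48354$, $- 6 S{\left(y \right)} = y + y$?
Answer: $- \frac{435287}{3} \approx -1.451 \cdot 10^{5}$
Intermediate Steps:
$S{\left(y \right)} = - \frac{y}{3}$ ($S{\left(y \right)} = - \frac{y + y}{6} = - \frac{2 y}{6} = - \frac{y}{3}$)
$V{\left(J \right)} = - \frac{101}{3}$ ($V{\left(J \right)} = -34 - - \frac{1}{3} = -34 + \frac{1}{3} = - \frac{101}{3}$)
$b = 145062$ ($b = 3 \cdot 48354 = 145062$)
$V{\left(-195 \right)} - b = - \frac{101}{3} - 145062 = - \frac{435287}{3}$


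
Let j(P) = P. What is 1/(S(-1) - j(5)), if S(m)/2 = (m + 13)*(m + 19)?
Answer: 1/427 ≈ 0.0023419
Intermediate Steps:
S(m) = 2*(13 + m)*(19 + m) (S(m) = 2*((m + 13)*(m + 19)) = 2*((13 + m)*(19 + m)) = 2*(13 + m)*(19 + m))
1/(S(-1) - j(5)) = 1/((494 + 2*(-1)² + 64*(-1)) - 1*5) = 1/((494 + 2*1 - 64) - 5) = 1/((494 + 2 - 64) - 5) = 1/(432 - 5) = 1/427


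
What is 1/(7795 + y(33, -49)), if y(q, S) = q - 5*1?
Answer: 1/7823 ≈ 0.00012783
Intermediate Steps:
y(q, S) = -5 + q (y(q, S) = q - 5 = -5 + q)
1/(7795 + y(33, -49)) = 1/(7795 + (-5 + 33)) = 1/(7795 + 28) = 1/7823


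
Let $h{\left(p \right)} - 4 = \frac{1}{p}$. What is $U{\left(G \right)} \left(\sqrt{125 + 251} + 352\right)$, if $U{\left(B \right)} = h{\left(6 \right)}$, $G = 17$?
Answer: $\frac{4400}{3} + \frac{25 \sqrt{94}}{3} \approx 1547.5$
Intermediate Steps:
$h{\left(p \right)} = 4 + \frac{1}{p}$
$U{\left(B \right)} = \frac{25}{6}$ ($U{\left(B \right)} = 4 + \frac{1}{6} = \frac{25}{6}$)
$U{\left(G \right)} \left(\sqrt{125 + 251} + 352\right) = \frac{25 \left(\sqrt{125 + 251} + 352\right)}{6} = \frac{25 \left(\sqrt{376} + 352\right)}{6} = \frac{25 \left(2 \sqrt{94} + 352\right)}{6} = \frac{25 \left(352 + 2 \sqrt{94}\right)}{6} = \frac{4400}{3} + \frac{25 \sqrt{94}}{3}$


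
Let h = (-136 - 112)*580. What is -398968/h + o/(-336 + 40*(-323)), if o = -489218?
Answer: 591076851/14896430 ≈ 39.679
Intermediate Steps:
h = -143840 (h = -248*580 = -143840)
-398968/h + o/(-336 + 40*(-323)) = -398968/(-143840) - 489218/(-336 + 40*(-323)) = -398968*(-1/143840) - 489218/(-336 - 12920) = 49871/17980 - 489218/(-13256) = 49871/17980 - 489218*(-1/13256) = 49871/17980 + 244609/6628 = 591076851/14896430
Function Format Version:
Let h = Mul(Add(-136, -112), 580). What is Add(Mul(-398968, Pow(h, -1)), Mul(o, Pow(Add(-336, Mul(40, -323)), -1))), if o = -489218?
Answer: Rational(591076851, 14896430) ≈ 39.679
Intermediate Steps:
h = -143840 (h = Mul(-248, 580) = -143840)
Add(Mul(-398968, Pow(h, -1)), Mul(o, Pow(Add(-336, Mul(40, -323)), -1))) = Add(Mul(-398968, Pow(-143840, -1)), Mul(-489218, Pow(Add(-336, Mul(40, -323)), -1))) = Add(Mul(-398968, Rational(-1, 143840)), Mul(-489218, Pow(Add(-336, -12920), -1))) = Add(Rational(49871, 17980), Mul(-489218, Pow(-13256, -1))) = Add(Rational(49871, 17980), Mul(-489218, Rational(-1, 13256))) = Add(Rational(49871, 17980), Rational(244609, 6628)) = Rational(591076851, 14896430)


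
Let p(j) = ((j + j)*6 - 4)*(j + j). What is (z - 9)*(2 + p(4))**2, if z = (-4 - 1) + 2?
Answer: -1503792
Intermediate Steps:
z = -3 (z = -5 + 2 = -3)
p(j) = 2*j*(-4 + 12*j) (p(j) = ((2*j)*6 - 4)*(2*j) = (12*j - 4)*(2*j) = (-4 + 12*j)*(2*j) = 2*j*(-4 + 12*j))
(z - 9)*(2 + p(4))**2 = (-3 - 9)*(2 + 8*4*(-1 + 3*4))**2 = -12*(2 + 8*4*(-1 + 12))**2 = -12*(2 + 8*4*11)**2 = -12*(2 + 352)**2 = -12*354**2 = -12*125316 = -1503792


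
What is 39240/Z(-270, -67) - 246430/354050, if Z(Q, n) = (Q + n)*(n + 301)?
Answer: -185143883/155109305 ≈ -1.1936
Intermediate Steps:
Z(Q, n) = (301 + n)*(Q + n) (Z(Q, n) = (Q + n)*(301 + n) = (301 + n)*(Q + n))
39240/Z(-270, -67) - 246430/354050 = 39240/((-67)**2 + 301*(-270) + 301*(-67) - 270*(-67)) - 246430/354050 = 39240/(4489 - 81270 - 20167 + 18090) - 246430*1/354050 = 39240/(-78858) - 24643/35405 = 39240*(-1/78858) - 24643/35405 = -2180/4381 - 24643/35405 = -185143883/155109305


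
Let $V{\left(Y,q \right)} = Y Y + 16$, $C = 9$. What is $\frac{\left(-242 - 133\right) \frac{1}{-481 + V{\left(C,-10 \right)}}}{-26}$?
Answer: $- \frac{125}{3328} \approx -0.03756$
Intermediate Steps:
$V{\left(Y,q \right)} = 16 + Y^{2}$ ($V{\left(Y,q \right)} = Y^{2} + 16 = 16 + Y^{2}$)
$\frac{\left(-242 - 133\right) \frac{1}{-481 + V{\left(C,-10 \right)}}}{-26} = \frac{\left(-242 - 133\right) \frac{1}{-481 + \left(16 + 9^{2}\right)}}{-26} = - \frac{375}{-481 + \left(16 + 81\right)} \left(- \frac{1}{26}\right) = - \frac{375}{-481 + 97} \left(- \frac{1}{26}\right) = - \frac{375}{-384} \left(- \frac{1}{26}\right) = \left(-375\right) \left(- \frac{1}{384}\right) \left(- \frac{1}{26}\right) = \frac{125}{128} \left(- \frac{1}{26}\right) = - \frac{125}{3328}$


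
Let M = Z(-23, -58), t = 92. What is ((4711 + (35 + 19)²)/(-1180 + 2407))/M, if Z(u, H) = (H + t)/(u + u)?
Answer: -175421/20859 ≈ -8.4099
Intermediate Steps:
Z(u, H) = (92 + H)/(2*u) (Z(u, H) = (H + 92)/(u + u) = (92 + H)/((2*u)) = (92 + H)*(1/(2*u)) = (92 + H)/(2*u))
M = -17/23 (M = (½)*(92 - 58)/(-23) = (½)*(-1/23)*34 = -17/23 ≈ -0.73913)
((4711 + (35 + 19)²)/(-1180 + 2407))/M = ((4711 + (35 + 19)²)/(-1180 + 2407))/(-17/23) = ((4711 + 54²)/1227)*(-23/17) = ((4711 + 2916)*(1/1227))*(-23/17) = (7627*(1/1227))*(-23/17) = (7627/1227)*(-23/17) = -175421/20859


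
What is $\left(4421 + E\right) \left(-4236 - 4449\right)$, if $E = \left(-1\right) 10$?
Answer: $-38309535$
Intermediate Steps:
$E = -10$
$\left(4421 + E\right) \left(-4236 - 4449\right) = \left(4421 - 10\right) \left(-4236 - 4449\right) = 4411 \left(-8685\right) = -38309535$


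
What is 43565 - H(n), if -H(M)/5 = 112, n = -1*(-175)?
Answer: 44125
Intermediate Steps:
n = 175
H(M) = -560 (H(M) = -5*112 = -560)
43565 - H(n) = 43565 - 1*(-560) = 43565 + 560 = 44125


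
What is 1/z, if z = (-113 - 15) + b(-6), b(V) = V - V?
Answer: -1/128 ≈ -0.0078125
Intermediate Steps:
b(V) = 0
z = -128 (z = (-113 - 15) + 0 = -128 + 0 = -128)
1/z = 1/(-128) = -1/128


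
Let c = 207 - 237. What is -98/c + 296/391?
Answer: 23599/5865 ≈ 4.0237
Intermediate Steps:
c = -30
-98/c + 296/391 = -98/(-30) + 296/391 = -98*(-1/30) + 296*(1/391) = 49/15 + 296/391 = 23599/5865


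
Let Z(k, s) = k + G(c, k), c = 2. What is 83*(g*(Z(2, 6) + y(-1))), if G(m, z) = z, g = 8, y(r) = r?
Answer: 1992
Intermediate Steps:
Z(k, s) = 2*k (Z(k, s) = k + k = 2*k)
83*(g*(Z(2, 6) + y(-1))) = 83*(8*(2*2 - 1)) = 83*(8*(4 - 1)) = 83*(8*3) = 83*24 = 1992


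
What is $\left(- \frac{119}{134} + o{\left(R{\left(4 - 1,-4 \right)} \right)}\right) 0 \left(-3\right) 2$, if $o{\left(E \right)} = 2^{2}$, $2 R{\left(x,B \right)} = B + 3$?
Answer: $0$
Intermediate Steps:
$R{\left(x,B \right)} = \frac{3}{2} + \frac{B}{2}$ ($R{\left(x,B \right)} = \frac{B + 3}{2} = \frac{3 + B}{2} = \frac{3}{2} + \frac{B}{2}$)
$o{\left(E \right)} = 4$
$\left(- \frac{119}{134} + o{\left(R{\left(4 - 1,-4 \right)} \right)}\right) 0 \left(-3\right) 2 = \left(- \frac{119}{134} + 4\right) 0 \left(-3\right) 2 = \left(\left(-119\right) \frac{1}{134} + 4\right) 0 \cdot 2 = \left(- \frac{119}{134} + 4\right) 0 = \frac{417}{134} \cdot 0 = 0$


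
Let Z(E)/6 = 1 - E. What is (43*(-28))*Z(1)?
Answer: 0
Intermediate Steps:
Z(E) = 6 - 6*E (Z(E) = 6*(1 - E) = 6 - 6*E)
(43*(-28))*Z(1) = (43*(-28))*(6 - 6*1) = -1204*(6 - 6) = -1204*0 = 0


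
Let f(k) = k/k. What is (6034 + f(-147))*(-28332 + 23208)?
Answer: -30923340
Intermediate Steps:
f(k) = 1
(6034 + f(-147))*(-28332 + 23208) = (6034 + 1)*(-28332 + 23208) = 6035*(-5124) = -30923340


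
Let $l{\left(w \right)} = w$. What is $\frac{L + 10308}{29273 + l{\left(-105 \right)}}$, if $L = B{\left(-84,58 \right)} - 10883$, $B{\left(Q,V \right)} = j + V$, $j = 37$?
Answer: $- \frac{30}{1823} \approx -0.016456$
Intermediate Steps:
$B{\left(Q,V \right)} = 37 + V$
$L = -10788$ ($L = \left(37 + 58\right) - 10883 = 95 - 10883 = -10788$)
$\frac{L + 10308}{29273 + l{\left(-105 \right)}} = \frac{-10788 + 10308}{29273 - 105} = - \frac{480}{29168} = \left(-480\right) \frac{1}{29168} = - \frac{30}{1823}$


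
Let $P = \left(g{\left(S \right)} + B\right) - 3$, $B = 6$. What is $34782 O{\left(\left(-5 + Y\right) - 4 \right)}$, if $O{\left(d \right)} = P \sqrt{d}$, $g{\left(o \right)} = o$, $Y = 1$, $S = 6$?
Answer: $626076 i \sqrt{2} \approx 8.8541 \cdot 10^{5} i$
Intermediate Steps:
$P = 9$ ($P = \left(6 + 6\right) - 3 = 12 - 3 = 9$)
$O{\left(d \right)} = 9 \sqrt{d}$
$34782 O{\left(\left(-5 + Y\right) - 4 \right)} = 34782 \cdot 9 \sqrt{\left(-5 + 1\right) - 4} = 34782 \cdot 9 \sqrt{-4 - 4} = 34782 \cdot 9 \sqrt{-8} = 34782 \cdot 9 \cdot 2 i \sqrt{2} = 34782 \cdot 18 i \sqrt{2} = 626076 i \sqrt{2}$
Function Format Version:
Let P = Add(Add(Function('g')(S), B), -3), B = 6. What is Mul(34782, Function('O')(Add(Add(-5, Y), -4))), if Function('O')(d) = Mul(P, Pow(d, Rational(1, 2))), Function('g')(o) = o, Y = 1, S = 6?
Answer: Mul(626076, I, Pow(2, Rational(1, 2))) ≈ Mul(8.8541e+5, I)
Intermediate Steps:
P = 9 (P = Add(Add(6, 6), -3) = Add(12, -3) = 9)
Function('O')(d) = Mul(9, Pow(d, Rational(1, 2)))
Mul(34782, Function('O')(Add(Add(-5, Y), -4))) = Mul(34782, Mul(9, Pow(Add(Add(-5, 1), -4), Rational(1, 2)))) = Mul(34782, Mul(9, Pow(Add(-4, -4), Rational(1, 2)))) = Mul(34782, Mul(9, Pow(-8, Rational(1, 2)))) = Mul(34782, Mul(9, Mul(2, I, Pow(2, Rational(1, 2))))) = Mul(34782, Mul(18, I, Pow(2, Rational(1, 2)))) = Mul(626076, I, Pow(2, Rational(1, 2)))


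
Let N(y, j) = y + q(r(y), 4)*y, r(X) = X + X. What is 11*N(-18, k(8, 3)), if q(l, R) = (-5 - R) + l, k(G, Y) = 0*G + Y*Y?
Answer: 8712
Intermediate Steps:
k(G, Y) = Y² (k(G, Y) = 0 + Y² = Y²)
r(X) = 2*X
q(l, R) = -5 + l - R
N(y, j) = y + y*(-9 + 2*y) (N(y, j) = y + (-5 + 2*y - 1*4)*y = y + (-5 + 2*y - 4)*y = y + (-9 + 2*y)*y = y + y*(-9 + 2*y))
11*N(-18, k(8, 3)) = 11*(2*(-18)*(-4 - 18)) = 11*(2*(-18)*(-22)) = 11*792 = 8712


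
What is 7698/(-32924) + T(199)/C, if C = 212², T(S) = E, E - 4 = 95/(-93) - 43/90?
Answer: -241262863433/1032116038560 ≈ -0.23376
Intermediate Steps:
E = 6977/2790 (E = 4 + (95/(-93) - 43/90) = 4 + (95*(-1/93) - 43*1/90) = 4 + (-95/93 - 43/90) = 4 - 4183/2790 = 6977/2790 ≈ 2.5007)
T(S) = 6977/2790
C = 44944
7698/(-32924) + T(199)/C = 7698/(-32924) + (6977/2790)/44944 = 7698*(-1/32924) + (6977/2790)*(1/44944) = -3849/16462 + 6977/125393760 = -241262863433/1032116038560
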